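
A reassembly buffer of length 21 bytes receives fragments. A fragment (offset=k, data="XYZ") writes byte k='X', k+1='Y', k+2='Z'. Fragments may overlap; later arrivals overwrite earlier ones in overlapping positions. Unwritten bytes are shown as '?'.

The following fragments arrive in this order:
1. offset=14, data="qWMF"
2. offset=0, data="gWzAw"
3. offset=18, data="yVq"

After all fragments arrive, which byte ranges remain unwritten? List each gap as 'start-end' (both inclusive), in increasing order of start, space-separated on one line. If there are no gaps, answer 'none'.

Answer: 5-13

Derivation:
Fragment 1: offset=14 len=4
Fragment 2: offset=0 len=5
Fragment 3: offset=18 len=3
Gaps: 5-13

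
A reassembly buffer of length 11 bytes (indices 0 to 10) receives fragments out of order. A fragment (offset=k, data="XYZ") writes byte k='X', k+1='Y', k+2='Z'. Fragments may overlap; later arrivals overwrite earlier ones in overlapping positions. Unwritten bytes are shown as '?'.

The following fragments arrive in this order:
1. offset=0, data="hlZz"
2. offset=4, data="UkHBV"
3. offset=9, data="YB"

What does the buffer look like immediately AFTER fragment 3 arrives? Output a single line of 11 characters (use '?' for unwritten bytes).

Answer: hlZzUkHBVYB

Derivation:
Fragment 1: offset=0 data="hlZz" -> buffer=hlZz???????
Fragment 2: offset=4 data="UkHBV" -> buffer=hlZzUkHBV??
Fragment 3: offset=9 data="YB" -> buffer=hlZzUkHBVYB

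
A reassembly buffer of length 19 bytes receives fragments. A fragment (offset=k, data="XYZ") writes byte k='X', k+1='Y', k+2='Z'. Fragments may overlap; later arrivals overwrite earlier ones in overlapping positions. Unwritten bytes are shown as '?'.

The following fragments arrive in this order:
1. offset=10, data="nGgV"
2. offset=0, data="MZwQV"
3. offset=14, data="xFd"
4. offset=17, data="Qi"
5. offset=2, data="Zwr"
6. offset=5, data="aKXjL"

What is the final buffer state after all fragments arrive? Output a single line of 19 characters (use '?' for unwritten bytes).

Answer: MZZwraKXjLnGgVxFdQi

Derivation:
Fragment 1: offset=10 data="nGgV" -> buffer=??????????nGgV?????
Fragment 2: offset=0 data="MZwQV" -> buffer=MZwQV?????nGgV?????
Fragment 3: offset=14 data="xFd" -> buffer=MZwQV?????nGgVxFd??
Fragment 4: offset=17 data="Qi" -> buffer=MZwQV?????nGgVxFdQi
Fragment 5: offset=2 data="Zwr" -> buffer=MZZwr?????nGgVxFdQi
Fragment 6: offset=5 data="aKXjL" -> buffer=MZZwraKXjLnGgVxFdQi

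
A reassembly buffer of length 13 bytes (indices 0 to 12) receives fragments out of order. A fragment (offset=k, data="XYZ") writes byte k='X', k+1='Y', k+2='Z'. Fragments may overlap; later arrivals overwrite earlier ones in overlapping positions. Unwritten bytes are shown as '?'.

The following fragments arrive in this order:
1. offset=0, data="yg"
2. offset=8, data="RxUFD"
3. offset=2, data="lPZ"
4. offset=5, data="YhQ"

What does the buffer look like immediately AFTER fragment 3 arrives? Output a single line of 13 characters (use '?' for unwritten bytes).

Fragment 1: offset=0 data="yg" -> buffer=yg???????????
Fragment 2: offset=8 data="RxUFD" -> buffer=yg??????RxUFD
Fragment 3: offset=2 data="lPZ" -> buffer=yglPZ???RxUFD

Answer: yglPZ???RxUFD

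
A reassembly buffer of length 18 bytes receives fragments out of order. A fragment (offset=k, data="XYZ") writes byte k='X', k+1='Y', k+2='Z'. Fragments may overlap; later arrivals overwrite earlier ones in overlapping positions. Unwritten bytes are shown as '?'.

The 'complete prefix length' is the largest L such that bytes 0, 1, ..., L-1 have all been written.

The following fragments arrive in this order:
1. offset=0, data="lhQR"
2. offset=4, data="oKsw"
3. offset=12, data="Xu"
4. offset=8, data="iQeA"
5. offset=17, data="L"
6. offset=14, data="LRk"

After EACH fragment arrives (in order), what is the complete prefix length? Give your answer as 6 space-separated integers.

Fragment 1: offset=0 data="lhQR" -> buffer=lhQR?????????????? -> prefix_len=4
Fragment 2: offset=4 data="oKsw" -> buffer=lhQRoKsw?????????? -> prefix_len=8
Fragment 3: offset=12 data="Xu" -> buffer=lhQRoKsw????Xu???? -> prefix_len=8
Fragment 4: offset=8 data="iQeA" -> buffer=lhQRoKswiQeAXu???? -> prefix_len=14
Fragment 5: offset=17 data="L" -> buffer=lhQRoKswiQeAXu???L -> prefix_len=14
Fragment 6: offset=14 data="LRk" -> buffer=lhQRoKswiQeAXuLRkL -> prefix_len=18

Answer: 4 8 8 14 14 18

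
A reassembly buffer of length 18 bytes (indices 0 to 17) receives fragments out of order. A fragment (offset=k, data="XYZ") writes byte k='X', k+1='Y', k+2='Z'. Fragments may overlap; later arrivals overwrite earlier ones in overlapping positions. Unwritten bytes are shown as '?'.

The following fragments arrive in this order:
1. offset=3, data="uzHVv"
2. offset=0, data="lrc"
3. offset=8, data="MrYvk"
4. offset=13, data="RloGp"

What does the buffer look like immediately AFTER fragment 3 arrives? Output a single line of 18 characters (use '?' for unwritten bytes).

Fragment 1: offset=3 data="uzHVv" -> buffer=???uzHVv??????????
Fragment 2: offset=0 data="lrc" -> buffer=lrcuzHVv??????????
Fragment 3: offset=8 data="MrYvk" -> buffer=lrcuzHVvMrYvk?????

Answer: lrcuzHVvMrYvk?????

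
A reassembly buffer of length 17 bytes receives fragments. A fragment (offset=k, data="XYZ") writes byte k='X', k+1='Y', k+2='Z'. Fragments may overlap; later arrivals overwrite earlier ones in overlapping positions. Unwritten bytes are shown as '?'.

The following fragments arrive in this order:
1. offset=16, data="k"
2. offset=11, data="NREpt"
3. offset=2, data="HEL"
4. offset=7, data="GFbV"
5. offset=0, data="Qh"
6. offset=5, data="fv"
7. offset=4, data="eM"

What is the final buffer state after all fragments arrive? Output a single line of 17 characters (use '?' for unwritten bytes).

Answer: QhHEeMvGFbVNREptk

Derivation:
Fragment 1: offset=16 data="k" -> buffer=????????????????k
Fragment 2: offset=11 data="NREpt" -> buffer=???????????NREptk
Fragment 3: offset=2 data="HEL" -> buffer=??HEL??????NREptk
Fragment 4: offset=7 data="GFbV" -> buffer=??HEL??GFbVNREptk
Fragment 5: offset=0 data="Qh" -> buffer=QhHEL??GFbVNREptk
Fragment 6: offset=5 data="fv" -> buffer=QhHELfvGFbVNREptk
Fragment 7: offset=4 data="eM" -> buffer=QhHEeMvGFbVNREptk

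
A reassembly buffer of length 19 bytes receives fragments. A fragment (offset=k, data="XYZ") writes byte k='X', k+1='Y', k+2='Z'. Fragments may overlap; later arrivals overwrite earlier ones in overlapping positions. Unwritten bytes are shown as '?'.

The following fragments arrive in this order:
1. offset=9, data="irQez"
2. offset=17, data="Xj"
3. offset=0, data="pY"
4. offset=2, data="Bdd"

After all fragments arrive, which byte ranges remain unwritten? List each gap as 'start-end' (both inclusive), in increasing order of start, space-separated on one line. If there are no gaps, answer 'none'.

Fragment 1: offset=9 len=5
Fragment 2: offset=17 len=2
Fragment 3: offset=0 len=2
Fragment 4: offset=2 len=3
Gaps: 5-8 14-16

Answer: 5-8 14-16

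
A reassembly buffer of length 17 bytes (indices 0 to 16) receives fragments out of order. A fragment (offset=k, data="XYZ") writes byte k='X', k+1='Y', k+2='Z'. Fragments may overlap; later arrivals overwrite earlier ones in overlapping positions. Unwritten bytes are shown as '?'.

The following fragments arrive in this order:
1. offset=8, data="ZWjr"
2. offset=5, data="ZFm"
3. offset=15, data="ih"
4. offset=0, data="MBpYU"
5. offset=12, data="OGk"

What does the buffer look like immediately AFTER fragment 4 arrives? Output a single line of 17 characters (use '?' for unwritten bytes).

Answer: MBpYUZFmZWjr???ih

Derivation:
Fragment 1: offset=8 data="ZWjr" -> buffer=????????ZWjr?????
Fragment 2: offset=5 data="ZFm" -> buffer=?????ZFmZWjr?????
Fragment 3: offset=15 data="ih" -> buffer=?????ZFmZWjr???ih
Fragment 4: offset=0 data="MBpYU" -> buffer=MBpYUZFmZWjr???ih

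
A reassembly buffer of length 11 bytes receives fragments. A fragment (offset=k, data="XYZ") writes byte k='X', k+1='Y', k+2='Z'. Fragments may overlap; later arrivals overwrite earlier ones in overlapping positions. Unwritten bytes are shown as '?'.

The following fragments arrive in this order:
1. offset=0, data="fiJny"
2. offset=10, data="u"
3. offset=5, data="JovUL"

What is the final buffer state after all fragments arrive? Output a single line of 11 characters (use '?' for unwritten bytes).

Answer: fiJnyJovULu

Derivation:
Fragment 1: offset=0 data="fiJny" -> buffer=fiJny??????
Fragment 2: offset=10 data="u" -> buffer=fiJny?????u
Fragment 3: offset=5 data="JovUL" -> buffer=fiJnyJovULu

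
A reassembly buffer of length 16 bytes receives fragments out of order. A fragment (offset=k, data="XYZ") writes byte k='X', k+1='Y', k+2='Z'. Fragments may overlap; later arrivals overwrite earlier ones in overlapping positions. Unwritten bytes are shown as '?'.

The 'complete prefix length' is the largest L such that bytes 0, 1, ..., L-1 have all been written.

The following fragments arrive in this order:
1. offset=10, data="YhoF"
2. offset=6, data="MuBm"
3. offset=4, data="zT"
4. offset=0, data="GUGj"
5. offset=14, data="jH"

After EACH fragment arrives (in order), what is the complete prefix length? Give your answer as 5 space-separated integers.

Answer: 0 0 0 14 16

Derivation:
Fragment 1: offset=10 data="YhoF" -> buffer=??????????YhoF?? -> prefix_len=0
Fragment 2: offset=6 data="MuBm" -> buffer=??????MuBmYhoF?? -> prefix_len=0
Fragment 3: offset=4 data="zT" -> buffer=????zTMuBmYhoF?? -> prefix_len=0
Fragment 4: offset=0 data="GUGj" -> buffer=GUGjzTMuBmYhoF?? -> prefix_len=14
Fragment 5: offset=14 data="jH" -> buffer=GUGjzTMuBmYhoFjH -> prefix_len=16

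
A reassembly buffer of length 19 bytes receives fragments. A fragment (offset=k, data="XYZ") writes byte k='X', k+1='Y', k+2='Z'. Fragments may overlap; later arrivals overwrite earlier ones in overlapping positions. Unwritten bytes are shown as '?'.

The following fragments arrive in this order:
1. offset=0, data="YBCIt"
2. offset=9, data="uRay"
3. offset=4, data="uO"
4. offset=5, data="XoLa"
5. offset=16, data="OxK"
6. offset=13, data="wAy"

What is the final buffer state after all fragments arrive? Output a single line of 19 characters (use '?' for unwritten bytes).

Answer: YBCIuXoLauRaywAyOxK

Derivation:
Fragment 1: offset=0 data="YBCIt" -> buffer=YBCIt??????????????
Fragment 2: offset=9 data="uRay" -> buffer=YBCIt????uRay??????
Fragment 3: offset=4 data="uO" -> buffer=YBCIuO???uRay??????
Fragment 4: offset=5 data="XoLa" -> buffer=YBCIuXoLauRay??????
Fragment 5: offset=16 data="OxK" -> buffer=YBCIuXoLauRay???OxK
Fragment 6: offset=13 data="wAy" -> buffer=YBCIuXoLauRaywAyOxK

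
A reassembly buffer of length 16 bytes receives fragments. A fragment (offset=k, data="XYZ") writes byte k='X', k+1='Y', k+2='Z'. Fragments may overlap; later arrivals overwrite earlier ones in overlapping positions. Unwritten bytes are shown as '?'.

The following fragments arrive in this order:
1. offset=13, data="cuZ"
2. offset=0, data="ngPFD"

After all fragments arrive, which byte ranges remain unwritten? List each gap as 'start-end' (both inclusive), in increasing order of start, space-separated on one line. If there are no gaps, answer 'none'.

Answer: 5-12

Derivation:
Fragment 1: offset=13 len=3
Fragment 2: offset=0 len=5
Gaps: 5-12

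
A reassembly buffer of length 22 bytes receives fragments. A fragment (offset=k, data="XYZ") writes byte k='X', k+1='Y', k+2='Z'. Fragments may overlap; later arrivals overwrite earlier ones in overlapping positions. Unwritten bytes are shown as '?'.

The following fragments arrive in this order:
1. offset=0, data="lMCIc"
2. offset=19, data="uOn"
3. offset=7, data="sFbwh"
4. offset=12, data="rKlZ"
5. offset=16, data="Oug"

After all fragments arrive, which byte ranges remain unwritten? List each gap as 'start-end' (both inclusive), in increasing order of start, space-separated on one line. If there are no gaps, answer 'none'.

Answer: 5-6

Derivation:
Fragment 1: offset=0 len=5
Fragment 2: offset=19 len=3
Fragment 3: offset=7 len=5
Fragment 4: offset=12 len=4
Fragment 5: offset=16 len=3
Gaps: 5-6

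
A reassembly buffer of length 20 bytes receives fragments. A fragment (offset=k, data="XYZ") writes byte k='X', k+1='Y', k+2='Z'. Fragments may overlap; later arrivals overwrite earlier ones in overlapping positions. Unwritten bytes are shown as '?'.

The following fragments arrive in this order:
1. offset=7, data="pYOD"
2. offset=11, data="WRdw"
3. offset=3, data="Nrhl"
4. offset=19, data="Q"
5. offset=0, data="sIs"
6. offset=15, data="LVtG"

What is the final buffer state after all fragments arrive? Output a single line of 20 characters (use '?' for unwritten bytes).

Answer: sIsNrhlpYODWRdwLVtGQ

Derivation:
Fragment 1: offset=7 data="pYOD" -> buffer=???????pYOD?????????
Fragment 2: offset=11 data="WRdw" -> buffer=???????pYODWRdw?????
Fragment 3: offset=3 data="Nrhl" -> buffer=???NrhlpYODWRdw?????
Fragment 4: offset=19 data="Q" -> buffer=???NrhlpYODWRdw????Q
Fragment 5: offset=0 data="sIs" -> buffer=sIsNrhlpYODWRdw????Q
Fragment 6: offset=15 data="LVtG" -> buffer=sIsNrhlpYODWRdwLVtGQ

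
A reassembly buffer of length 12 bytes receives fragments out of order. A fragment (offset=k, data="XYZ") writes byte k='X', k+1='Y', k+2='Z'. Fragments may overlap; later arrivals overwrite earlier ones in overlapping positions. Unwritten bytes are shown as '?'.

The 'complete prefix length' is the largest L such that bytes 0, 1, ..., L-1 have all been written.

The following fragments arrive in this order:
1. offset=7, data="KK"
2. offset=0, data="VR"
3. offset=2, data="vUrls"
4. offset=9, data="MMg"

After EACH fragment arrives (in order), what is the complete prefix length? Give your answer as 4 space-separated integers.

Answer: 0 2 9 12

Derivation:
Fragment 1: offset=7 data="KK" -> buffer=???????KK??? -> prefix_len=0
Fragment 2: offset=0 data="VR" -> buffer=VR?????KK??? -> prefix_len=2
Fragment 3: offset=2 data="vUrls" -> buffer=VRvUrlsKK??? -> prefix_len=9
Fragment 4: offset=9 data="MMg" -> buffer=VRvUrlsKKMMg -> prefix_len=12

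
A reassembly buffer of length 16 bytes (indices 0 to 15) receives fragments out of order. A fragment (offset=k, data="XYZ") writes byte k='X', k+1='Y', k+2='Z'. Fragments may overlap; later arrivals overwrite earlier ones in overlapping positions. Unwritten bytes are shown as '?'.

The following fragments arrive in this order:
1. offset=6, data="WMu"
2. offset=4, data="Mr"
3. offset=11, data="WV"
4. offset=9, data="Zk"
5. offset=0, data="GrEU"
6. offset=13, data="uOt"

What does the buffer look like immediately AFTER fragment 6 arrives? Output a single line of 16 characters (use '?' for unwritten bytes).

Fragment 1: offset=6 data="WMu" -> buffer=??????WMu???????
Fragment 2: offset=4 data="Mr" -> buffer=????MrWMu???????
Fragment 3: offset=11 data="WV" -> buffer=????MrWMu??WV???
Fragment 4: offset=9 data="Zk" -> buffer=????MrWMuZkWV???
Fragment 5: offset=0 data="GrEU" -> buffer=GrEUMrWMuZkWV???
Fragment 6: offset=13 data="uOt" -> buffer=GrEUMrWMuZkWVuOt

Answer: GrEUMrWMuZkWVuOt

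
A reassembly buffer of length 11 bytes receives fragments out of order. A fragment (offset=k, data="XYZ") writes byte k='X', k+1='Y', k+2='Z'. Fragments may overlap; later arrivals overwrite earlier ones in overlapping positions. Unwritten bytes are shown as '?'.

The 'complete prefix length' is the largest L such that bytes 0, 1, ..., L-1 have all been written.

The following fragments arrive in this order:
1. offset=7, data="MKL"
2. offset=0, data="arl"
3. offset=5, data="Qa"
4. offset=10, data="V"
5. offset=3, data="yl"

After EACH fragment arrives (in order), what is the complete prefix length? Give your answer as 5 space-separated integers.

Fragment 1: offset=7 data="MKL" -> buffer=???????MKL? -> prefix_len=0
Fragment 2: offset=0 data="arl" -> buffer=arl????MKL? -> prefix_len=3
Fragment 3: offset=5 data="Qa" -> buffer=arl??QaMKL? -> prefix_len=3
Fragment 4: offset=10 data="V" -> buffer=arl??QaMKLV -> prefix_len=3
Fragment 5: offset=3 data="yl" -> buffer=arlylQaMKLV -> prefix_len=11

Answer: 0 3 3 3 11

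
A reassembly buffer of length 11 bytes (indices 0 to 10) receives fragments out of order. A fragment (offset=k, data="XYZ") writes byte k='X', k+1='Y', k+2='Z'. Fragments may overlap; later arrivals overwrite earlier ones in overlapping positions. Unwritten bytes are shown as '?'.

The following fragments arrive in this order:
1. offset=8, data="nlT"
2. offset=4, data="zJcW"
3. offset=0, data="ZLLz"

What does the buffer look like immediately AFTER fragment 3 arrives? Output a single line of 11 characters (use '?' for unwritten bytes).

Fragment 1: offset=8 data="nlT" -> buffer=????????nlT
Fragment 2: offset=4 data="zJcW" -> buffer=????zJcWnlT
Fragment 3: offset=0 data="ZLLz" -> buffer=ZLLzzJcWnlT

Answer: ZLLzzJcWnlT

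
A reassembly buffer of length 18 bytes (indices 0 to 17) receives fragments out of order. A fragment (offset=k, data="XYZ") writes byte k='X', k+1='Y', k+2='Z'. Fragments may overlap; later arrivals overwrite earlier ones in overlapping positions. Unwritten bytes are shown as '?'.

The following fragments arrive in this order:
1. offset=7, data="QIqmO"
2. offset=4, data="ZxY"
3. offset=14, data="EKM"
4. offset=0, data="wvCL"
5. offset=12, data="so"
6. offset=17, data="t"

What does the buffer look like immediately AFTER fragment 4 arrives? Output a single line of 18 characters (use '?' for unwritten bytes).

Answer: wvCLZxYQIqmO??EKM?

Derivation:
Fragment 1: offset=7 data="QIqmO" -> buffer=???????QIqmO??????
Fragment 2: offset=4 data="ZxY" -> buffer=????ZxYQIqmO??????
Fragment 3: offset=14 data="EKM" -> buffer=????ZxYQIqmO??EKM?
Fragment 4: offset=0 data="wvCL" -> buffer=wvCLZxYQIqmO??EKM?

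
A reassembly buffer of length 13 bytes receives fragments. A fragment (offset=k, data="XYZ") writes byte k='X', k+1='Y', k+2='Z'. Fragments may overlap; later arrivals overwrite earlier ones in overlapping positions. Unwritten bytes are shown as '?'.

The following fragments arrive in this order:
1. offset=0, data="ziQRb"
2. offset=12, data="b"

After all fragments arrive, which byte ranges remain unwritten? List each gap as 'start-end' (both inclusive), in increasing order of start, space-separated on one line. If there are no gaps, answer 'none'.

Fragment 1: offset=0 len=5
Fragment 2: offset=12 len=1
Gaps: 5-11

Answer: 5-11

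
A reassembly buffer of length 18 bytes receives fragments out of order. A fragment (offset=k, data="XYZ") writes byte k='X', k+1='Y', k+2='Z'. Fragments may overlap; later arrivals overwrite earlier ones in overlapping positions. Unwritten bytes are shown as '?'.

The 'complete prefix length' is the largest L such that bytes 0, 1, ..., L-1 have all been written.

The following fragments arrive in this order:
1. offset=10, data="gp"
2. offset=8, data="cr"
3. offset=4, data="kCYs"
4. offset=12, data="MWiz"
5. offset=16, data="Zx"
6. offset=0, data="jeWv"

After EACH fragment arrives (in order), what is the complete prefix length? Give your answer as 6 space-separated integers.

Answer: 0 0 0 0 0 18

Derivation:
Fragment 1: offset=10 data="gp" -> buffer=??????????gp?????? -> prefix_len=0
Fragment 2: offset=8 data="cr" -> buffer=????????crgp?????? -> prefix_len=0
Fragment 3: offset=4 data="kCYs" -> buffer=????kCYscrgp?????? -> prefix_len=0
Fragment 4: offset=12 data="MWiz" -> buffer=????kCYscrgpMWiz?? -> prefix_len=0
Fragment 5: offset=16 data="Zx" -> buffer=????kCYscrgpMWizZx -> prefix_len=0
Fragment 6: offset=0 data="jeWv" -> buffer=jeWvkCYscrgpMWizZx -> prefix_len=18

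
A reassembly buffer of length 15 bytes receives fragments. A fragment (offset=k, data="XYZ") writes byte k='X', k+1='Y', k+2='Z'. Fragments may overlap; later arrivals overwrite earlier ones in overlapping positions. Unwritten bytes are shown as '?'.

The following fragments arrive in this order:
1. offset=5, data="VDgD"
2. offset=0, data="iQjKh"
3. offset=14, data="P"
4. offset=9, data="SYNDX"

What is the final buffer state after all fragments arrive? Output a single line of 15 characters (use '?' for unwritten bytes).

Fragment 1: offset=5 data="VDgD" -> buffer=?????VDgD??????
Fragment 2: offset=0 data="iQjKh" -> buffer=iQjKhVDgD??????
Fragment 3: offset=14 data="P" -> buffer=iQjKhVDgD?????P
Fragment 4: offset=9 data="SYNDX" -> buffer=iQjKhVDgDSYNDXP

Answer: iQjKhVDgDSYNDXP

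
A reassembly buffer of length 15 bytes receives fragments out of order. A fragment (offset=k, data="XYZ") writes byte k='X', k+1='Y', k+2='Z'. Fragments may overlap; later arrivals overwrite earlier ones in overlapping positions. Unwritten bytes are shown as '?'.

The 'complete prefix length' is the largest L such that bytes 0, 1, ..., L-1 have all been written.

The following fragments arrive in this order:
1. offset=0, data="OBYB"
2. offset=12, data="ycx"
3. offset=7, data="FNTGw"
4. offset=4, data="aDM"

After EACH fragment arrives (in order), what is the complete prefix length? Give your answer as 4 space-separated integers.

Fragment 1: offset=0 data="OBYB" -> buffer=OBYB??????????? -> prefix_len=4
Fragment 2: offset=12 data="ycx" -> buffer=OBYB????????ycx -> prefix_len=4
Fragment 3: offset=7 data="FNTGw" -> buffer=OBYB???FNTGwycx -> prefix_len=4
Fragment 4: offset=4 data="aDM" -> buffer=OBYBaDMFNTGwycx -> prefix_len=15

Answer: 4 4 4 15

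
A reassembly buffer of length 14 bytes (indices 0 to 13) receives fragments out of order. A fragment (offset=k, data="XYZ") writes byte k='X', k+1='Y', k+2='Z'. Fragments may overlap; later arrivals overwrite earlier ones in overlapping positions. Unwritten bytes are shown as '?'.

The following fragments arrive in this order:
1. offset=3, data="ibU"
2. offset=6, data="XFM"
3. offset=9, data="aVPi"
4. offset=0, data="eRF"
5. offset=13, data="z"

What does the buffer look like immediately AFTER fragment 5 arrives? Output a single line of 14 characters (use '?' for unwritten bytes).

Fragment 1: offset=3 data="ibU" -> buffer=???ibU????????
Fragment 2: offset=6 data="XFM" -> buffer=???ibUXFM?????
Fragment 3: offset=9 data="aVPi" -> buffer=???ibUXFMaVPi?
Fragment 4: offset=0 data="eRF" -> buffer=eRFibUXFMaVPi?
Fragment 5: offset=13 data="z" -> buffer=eRFibUXFMaVPiz

Answer: eRFibUXFMaVPiz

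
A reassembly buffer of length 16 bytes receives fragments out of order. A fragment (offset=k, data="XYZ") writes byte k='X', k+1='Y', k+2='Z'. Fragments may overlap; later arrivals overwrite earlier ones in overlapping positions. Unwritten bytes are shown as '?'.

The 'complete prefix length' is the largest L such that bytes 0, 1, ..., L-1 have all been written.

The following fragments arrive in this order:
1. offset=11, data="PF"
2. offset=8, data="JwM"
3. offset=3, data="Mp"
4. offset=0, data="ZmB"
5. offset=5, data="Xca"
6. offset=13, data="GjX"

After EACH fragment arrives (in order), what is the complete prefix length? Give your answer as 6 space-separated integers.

Fragment 1: offset=11 data="PF" -> buffer=???????????PF??? -> prefix_len=0
Fragment 2: offset=8 data="JwM" -> buffer=????????JwMPF??? -> prefix_len=0
Fragment 3: offset=3 data="Mp" -> buffer=???Mp???JwMPF??? -> prefix_len=0
Fragment 4: offset=0 data="ZmB" -> buffer=ZmBMp???JwMPF??? -> prefix_len=5
Fragment 5: offset=5 data="Xca" -> buffer=ZmBMpXcaJwMPF??? -> prefix_len=13
Fragment 6: offset=13 data="GjX" -> buffer=ZmBMpXcaJwMPFGjX -> prefix_len=16

Answer: 0 0 0 5 13 16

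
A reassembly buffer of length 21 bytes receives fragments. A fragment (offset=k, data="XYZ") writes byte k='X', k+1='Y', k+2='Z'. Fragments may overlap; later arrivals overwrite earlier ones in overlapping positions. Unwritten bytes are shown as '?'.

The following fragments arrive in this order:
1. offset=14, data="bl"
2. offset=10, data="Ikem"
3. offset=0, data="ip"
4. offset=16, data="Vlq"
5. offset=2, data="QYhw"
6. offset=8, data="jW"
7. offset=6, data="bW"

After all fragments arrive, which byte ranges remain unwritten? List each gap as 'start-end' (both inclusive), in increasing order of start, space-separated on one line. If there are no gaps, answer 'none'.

Fragment 1: offset=14 len=2
Fragment 2: offset=10 len=4
Fragment 3: offset=0 len=2
Fragment 4: offset=16 len=3
Fragment 5: offset=2 len=4
Fragment 6: offset=8 len=2
Fragment 7: offset=6 len=2
Gaps: 19-20

Answer: 19-20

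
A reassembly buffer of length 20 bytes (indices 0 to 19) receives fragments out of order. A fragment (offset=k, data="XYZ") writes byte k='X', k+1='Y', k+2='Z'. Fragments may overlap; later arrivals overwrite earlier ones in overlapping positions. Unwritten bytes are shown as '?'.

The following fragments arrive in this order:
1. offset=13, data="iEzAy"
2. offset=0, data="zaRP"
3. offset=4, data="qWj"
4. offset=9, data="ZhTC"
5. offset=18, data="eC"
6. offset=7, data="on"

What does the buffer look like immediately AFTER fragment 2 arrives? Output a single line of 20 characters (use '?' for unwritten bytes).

Fragment 1: offset=13 data="iEzAy" -> buffer=?????????????iEzAy??
Fragment 2: offset=0 data="zaRP" -> buffer=zaRP?????????iEzAy??

Answer: zaRP?????????iEzAy??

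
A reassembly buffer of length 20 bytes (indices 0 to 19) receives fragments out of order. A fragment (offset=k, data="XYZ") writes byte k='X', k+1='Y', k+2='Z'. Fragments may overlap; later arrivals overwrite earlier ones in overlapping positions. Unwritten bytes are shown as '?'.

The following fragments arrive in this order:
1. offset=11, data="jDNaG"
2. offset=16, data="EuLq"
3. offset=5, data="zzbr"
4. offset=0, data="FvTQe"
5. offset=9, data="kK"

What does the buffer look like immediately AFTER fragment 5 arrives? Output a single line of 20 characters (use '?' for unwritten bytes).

Fragment 1: offset=11 data="jDNaG" -> buffer=???????????jDNaG????
Fragment 2: offset=16 data="EuLq" -> buffer=???????????jDNaGEuLq
Fragment 3: offset=5 data="zzbr" -> buffer=?????zzbr??jDNaGEuLq
Fragment 4: offset=0 data="FvTQe" -> buffer=FvTQezzbr??jDNaGEuLq
Fragment 5: offset=9 data="kK" -> buffer=FvTQezzbrkKjDNaGEuLq

Answer: FvTQezzbrkKjDNaGEuLq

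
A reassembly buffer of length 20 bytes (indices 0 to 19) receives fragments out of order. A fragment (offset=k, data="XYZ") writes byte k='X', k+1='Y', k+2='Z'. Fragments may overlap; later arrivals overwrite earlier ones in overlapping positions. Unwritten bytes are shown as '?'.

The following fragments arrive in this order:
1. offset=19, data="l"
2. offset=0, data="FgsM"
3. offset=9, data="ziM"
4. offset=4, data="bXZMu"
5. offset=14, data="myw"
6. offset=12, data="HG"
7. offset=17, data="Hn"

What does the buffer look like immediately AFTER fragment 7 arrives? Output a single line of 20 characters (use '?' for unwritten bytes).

Fragment 1: offset=19 data="l" -> buffer=???????????????????l
Fragment 2: offset=0 data="FgsM" -> buffer=FgsM???????????????l
Fragment 3: offset=9 data="ziM" -> buffer=FgsM?????ziM???????l
Fragment 4: offset=4 data="bXZMu" -> buffer=FgsMbXZMuziM???????l
Fragment 5: offset=14 data="myw" -> buffer=FgsMbXZMuziM??myw??l
Fragment 6: offset=12 data="HG" -> buffer=FgsMbXZMuziMHGmyw??l
Fragment 7: offset=17 data="Hn" -> buffer=FgsMbXZMuziMHGmywHnl

Answer: FgsMbXZMuziMHGmywHnl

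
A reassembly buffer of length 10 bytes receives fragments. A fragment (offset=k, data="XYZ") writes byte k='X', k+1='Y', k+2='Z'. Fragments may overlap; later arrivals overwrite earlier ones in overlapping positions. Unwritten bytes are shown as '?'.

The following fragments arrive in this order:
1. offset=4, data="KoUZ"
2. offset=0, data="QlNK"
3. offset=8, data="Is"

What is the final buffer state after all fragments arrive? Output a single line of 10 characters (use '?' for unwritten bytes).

Answer: QlNKKoUZIs

Derivation:
Fragment 1: offset=4 data="KoUZ" -> buffer=????KoUZ??
Fragment 2: offset=0 data="QlNK" -> buffer=QlNKKoUZ??
Fragment 3: offset=8 data="Is" -> buffer=QlNKKoUZIs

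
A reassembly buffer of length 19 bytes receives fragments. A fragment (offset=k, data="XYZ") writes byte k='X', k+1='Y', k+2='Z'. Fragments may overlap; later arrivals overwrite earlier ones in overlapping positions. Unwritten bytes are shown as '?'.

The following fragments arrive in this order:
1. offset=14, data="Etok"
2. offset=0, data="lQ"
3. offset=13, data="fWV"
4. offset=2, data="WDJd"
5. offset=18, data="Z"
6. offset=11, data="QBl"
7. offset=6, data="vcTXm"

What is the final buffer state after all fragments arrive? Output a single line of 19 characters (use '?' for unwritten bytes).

Answer: lQWDJdvcTXmQBlWVokZ

Derivation:
Fragment 1: offset=14 data="Etok" -> buffer=??????????????Etok?
Fragment 2: offset=0 data="lQ" -> buffer=lQ????????????Etok?
Fragment 3: offset=13 data="fWV" -> buffer=lQ???????????fWVok?
Fragment 4: offset=2 data="WDJd" -> buffer=lQWDJd???????fWVok?
Fragment 5: offset=18 data="Z" -> buffer=lQWDJd???????fWVokZ
Fragment 6: offset=11 data="QBl" -> buffer=lQWDJd?????QBlWVokZ
Fragment 7: offset=6 data="vcTXm" -> buffer=lQWDJdvcTXmQBlWVokZ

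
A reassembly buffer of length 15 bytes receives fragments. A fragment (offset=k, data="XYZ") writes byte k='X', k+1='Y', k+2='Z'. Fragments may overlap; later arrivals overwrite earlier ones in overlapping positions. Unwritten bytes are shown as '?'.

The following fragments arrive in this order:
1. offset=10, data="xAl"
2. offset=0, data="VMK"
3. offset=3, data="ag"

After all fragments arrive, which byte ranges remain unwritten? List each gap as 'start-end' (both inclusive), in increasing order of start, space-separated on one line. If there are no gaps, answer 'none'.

Answer: 5-9 13-14

Derivation:
Fragment 1: offset=10 len=3
Fragment 2: offset=0 len=3
Fragment 3: offset=3 len=2
Gaps: 5-9 13-14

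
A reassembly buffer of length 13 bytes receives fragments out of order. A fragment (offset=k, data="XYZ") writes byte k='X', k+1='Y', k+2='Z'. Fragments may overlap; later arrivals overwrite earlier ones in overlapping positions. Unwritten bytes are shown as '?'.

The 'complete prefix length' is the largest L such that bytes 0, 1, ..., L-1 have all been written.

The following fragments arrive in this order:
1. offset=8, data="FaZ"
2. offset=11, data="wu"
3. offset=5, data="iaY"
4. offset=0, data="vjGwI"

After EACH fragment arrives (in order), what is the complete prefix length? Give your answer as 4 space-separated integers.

Answer: 0 0 0 13

Derivation:
Fragment 1: offset=8 data="FaZ" -> buffer=????????FaZ?? -> prefix_len=0
Fragment 2: offset=11 data="wu" -> buffer=????????FaZwu -> prefix_len=0
Fragment 3: offset=5 data="iaY" -> buffer=?????iaYFaZwu -> prefix_len=0
Fragment 4: offset=0 data="vjGwI" -> buffer=vjGwIiaYFaZwu -> prefix_len=13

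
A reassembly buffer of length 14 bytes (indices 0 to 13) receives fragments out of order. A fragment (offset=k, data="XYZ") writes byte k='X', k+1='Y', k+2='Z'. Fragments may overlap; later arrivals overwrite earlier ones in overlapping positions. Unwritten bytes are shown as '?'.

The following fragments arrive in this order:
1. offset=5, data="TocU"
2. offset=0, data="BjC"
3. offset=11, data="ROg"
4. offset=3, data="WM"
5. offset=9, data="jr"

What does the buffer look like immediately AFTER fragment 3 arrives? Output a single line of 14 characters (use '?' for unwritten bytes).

Fragment 1: offset=5 data="TocU" -> buffer=?????TocU?????
Fragment 2: offset=0 data="BjC" -> buffer=BjC??TocU?????
Fragment 3: offset=11 data="ROg" -> buffer=BjC??TocU??ROg

Answer: BjC??TocU??ROg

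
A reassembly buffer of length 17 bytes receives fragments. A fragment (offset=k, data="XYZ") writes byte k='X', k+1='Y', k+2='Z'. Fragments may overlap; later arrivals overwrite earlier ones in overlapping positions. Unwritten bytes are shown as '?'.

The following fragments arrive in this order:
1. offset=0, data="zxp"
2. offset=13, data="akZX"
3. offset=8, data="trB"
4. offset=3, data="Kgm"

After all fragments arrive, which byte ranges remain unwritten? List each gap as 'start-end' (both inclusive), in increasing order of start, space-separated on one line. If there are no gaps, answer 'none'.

Answer: 6-7 11-12

Derivation:
Fragment 1: offset=0 len=3
Fragment 2: offset=13 len=4
Fragment 3: offset=8 len=3
Fragment 4: offset=3 len=3
Gaps: 6-7 11-12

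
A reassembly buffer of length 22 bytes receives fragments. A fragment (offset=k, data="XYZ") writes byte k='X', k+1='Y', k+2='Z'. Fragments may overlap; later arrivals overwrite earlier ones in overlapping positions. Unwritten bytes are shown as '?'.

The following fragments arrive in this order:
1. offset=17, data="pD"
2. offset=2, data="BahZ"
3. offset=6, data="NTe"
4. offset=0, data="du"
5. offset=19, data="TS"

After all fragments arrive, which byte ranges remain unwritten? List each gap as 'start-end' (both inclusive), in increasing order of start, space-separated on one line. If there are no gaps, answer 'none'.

Fragment 1: offset=17 len=2
Fragment 2: offset=2 len=4
Fragment 3: offset=6 len=3
Fragment 4: offset=0 len=2
Fragment 5: offset=19 len=2
Gaps: 9-16 21-21

Answer: 9-16 21-21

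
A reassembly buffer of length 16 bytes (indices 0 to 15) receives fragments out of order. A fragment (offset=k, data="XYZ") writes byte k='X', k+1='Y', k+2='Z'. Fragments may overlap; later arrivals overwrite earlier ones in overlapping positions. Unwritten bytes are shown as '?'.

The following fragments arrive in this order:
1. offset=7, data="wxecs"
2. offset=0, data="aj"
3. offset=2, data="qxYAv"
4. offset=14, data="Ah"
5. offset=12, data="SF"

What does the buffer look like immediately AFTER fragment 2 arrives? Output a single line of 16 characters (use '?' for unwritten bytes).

Answer: aj?????wxecs????

Derivation:
Fragment 1: offset=7 data="wxecs" -> buffer=???????wxecs????
Fragment 2: offset=0 data="aj" -> buffer=aj?????wxecs????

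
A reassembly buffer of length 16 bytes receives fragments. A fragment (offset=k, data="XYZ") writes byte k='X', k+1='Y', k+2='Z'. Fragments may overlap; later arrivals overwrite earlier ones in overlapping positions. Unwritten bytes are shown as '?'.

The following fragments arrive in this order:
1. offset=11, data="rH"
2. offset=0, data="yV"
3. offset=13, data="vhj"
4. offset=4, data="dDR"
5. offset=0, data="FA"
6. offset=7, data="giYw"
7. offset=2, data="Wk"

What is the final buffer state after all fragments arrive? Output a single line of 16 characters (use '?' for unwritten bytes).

Fragment 1: offset=11 data="rH" -> buffer=???????????rH???
Fragment 2: offset=0 data="yV" -> buffer=yV?????????rH???
Fragment 3: offset=13 data="vhj" -> buffer=yV?????????rHvhj
Fragment 4: offset=4 data="dDR" -> buffer=yV??dDR????rHvhj
Fragment 5: offset=0 data="FA" -> buffer=FA??dDR????rHvhj
Fragment 6: offset=7 data="giYw" -> buffer=FA??dDRgiYwrHvhj
Fragment 7: offset=2 data="Wk" -> buffer=FAWkdDRgiYwrHvhj

Answer: FAWkdDRgiYwrHvhj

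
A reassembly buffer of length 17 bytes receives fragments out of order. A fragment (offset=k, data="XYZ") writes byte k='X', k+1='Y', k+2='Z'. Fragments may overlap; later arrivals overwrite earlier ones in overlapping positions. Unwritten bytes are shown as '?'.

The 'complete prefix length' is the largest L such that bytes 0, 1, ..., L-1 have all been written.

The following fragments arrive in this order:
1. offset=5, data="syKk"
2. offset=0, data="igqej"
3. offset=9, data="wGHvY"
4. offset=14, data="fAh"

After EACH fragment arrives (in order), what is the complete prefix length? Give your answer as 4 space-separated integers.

Fragment 1: offset=5 data="syKk" -> buffer=?????syKk???????? -> prefix_len=0
Fragment 2: offset=0 data="igqej" -> buffer=igqejsyKk???????? -> prefix_len=9
Fragment 3: offset=9 data="wGHvY" -> buffer=igqejsyKkwGHvY??? -> prefix_len=14
Fragment 4: offset=14 data="fAh" -> buffer=igqejsyKkwGHvYfAh -> prefix_len=17

Answer: 0 9 14 17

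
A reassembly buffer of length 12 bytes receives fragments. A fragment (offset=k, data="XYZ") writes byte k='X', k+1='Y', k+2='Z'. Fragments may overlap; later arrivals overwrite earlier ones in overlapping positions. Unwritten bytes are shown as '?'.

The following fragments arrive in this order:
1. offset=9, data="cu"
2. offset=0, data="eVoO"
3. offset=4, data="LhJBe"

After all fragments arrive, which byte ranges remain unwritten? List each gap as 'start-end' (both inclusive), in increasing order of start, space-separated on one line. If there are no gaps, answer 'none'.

Answer: 11-11

Derivation:
Fragment 1: offset=9 len=2
Fragment 2: offset=0 len=4
Fragment 3: offset=4 len=5
Gaps: 11-11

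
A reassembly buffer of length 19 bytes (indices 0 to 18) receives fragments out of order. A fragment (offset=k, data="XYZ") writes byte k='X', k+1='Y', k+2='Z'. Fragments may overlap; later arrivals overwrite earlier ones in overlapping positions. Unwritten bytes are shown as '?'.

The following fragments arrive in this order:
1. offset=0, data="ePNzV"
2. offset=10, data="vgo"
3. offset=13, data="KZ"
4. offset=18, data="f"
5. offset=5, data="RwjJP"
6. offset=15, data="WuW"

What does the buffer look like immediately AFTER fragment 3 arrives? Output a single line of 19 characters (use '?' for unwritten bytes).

Fragment 1: offset=0 data="ePNzV" -> buffer=ePNzV??????????????
Fragment 2: offset=10 data="vgo" -> buffer=ePNzV?????vgo??????
Fragment 3: offset=13 data="KZ" -> buffer=ePNzV?????vgoKZ????

Answer: ePNzV?????vgoKZ????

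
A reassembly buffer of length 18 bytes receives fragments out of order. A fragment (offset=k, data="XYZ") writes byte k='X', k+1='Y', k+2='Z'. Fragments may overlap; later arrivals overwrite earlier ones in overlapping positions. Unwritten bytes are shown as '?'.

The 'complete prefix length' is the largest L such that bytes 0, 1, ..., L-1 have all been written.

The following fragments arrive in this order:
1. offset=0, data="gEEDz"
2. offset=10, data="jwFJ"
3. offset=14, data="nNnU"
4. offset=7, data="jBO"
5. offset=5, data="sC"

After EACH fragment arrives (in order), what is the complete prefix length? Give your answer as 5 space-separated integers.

Fragment 1: offset=0 data="gEEDz" -> buffer=gEEDz????????????? -> prefix_len=5
Fragment 2: offset=10 data="jwFJ" -> buffer=gEEDz?????jwFJ???? -> prefix_len=5
Fragment 3: offset=14 data="nNnU" -> buffer=gEEDz?????jwFJnNnU -> prefix_len=5
Fragment 4: offset=7 data="jBO" -> buffer=gEEDz??jBOjwFJnNnU -> prefix_len=5
Fragment 5: offset=5 data="sC" -> buffer=gEEDzsCjBOjwFJnNnU -> prefix_len=18

Answer: 5 5 5 5 18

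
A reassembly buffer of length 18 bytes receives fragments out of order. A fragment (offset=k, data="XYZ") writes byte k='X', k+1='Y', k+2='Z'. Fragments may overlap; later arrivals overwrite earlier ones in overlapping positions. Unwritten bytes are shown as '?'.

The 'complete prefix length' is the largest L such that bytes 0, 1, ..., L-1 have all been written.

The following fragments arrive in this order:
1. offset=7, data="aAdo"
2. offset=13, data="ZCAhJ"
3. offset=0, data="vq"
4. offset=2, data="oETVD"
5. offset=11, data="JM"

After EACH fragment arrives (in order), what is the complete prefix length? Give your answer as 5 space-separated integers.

Fragment 1: offset=7 data="aAdo" -> buffer=???????aAdo??????? -> prefix_len=0
Fragment 2: offset=13 data="ZCAhJ" -> buffer=???????aAdo??ZCAhJ -> prefix_len=0
Fragment 3: offset=0 data="vq" -> buffer=vq?????aAdo??ZCAhJ -> prefix_len=2
Fragment 4: offset=2 data="oETVD" -> buffer=vqoETVDaAdo??ZCAhJ -> prefix_len=11
Fragment 5: offset=11 data="JM" -> buffer=vqoETVDaAdoJMZCAhJ -> prefix_len=18

Answer: 0 0 2 11 18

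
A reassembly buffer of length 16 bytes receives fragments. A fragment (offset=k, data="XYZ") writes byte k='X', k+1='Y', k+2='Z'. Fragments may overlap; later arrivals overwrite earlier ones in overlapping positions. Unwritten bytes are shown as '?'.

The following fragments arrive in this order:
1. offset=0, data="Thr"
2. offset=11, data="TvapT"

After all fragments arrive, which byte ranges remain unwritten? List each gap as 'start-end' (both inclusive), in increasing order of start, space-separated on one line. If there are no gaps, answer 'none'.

Fragment 1: offset=0 len=3
Fragment 2: offset=11 len=5
Gaps: 3-10

Answer: 3-10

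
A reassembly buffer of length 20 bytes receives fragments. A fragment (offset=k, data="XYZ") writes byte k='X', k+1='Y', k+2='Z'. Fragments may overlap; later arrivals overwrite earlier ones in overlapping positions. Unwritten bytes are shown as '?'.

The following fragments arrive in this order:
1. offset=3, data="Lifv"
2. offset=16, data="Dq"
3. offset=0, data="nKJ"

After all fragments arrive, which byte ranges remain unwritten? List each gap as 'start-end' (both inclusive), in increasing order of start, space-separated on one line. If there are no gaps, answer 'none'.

Fragment 1: offset=3 len=4
Fragment 2: offset=16 len=2
Fragment 3: offset=0 len=3
Gaps: 7-15 18-19

Answer: 7-15 18-19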